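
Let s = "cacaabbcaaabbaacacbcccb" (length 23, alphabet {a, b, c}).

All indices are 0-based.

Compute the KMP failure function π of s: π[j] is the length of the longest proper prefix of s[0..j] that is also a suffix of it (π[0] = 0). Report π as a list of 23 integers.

[0, 0, 1, 2, 0, 0, 0, 1, 2, 0, 0, 0, 0, 0, 0, 1, 2, 3, 0, 1, 1, 1, 0]

π[0] = 0
j=1 s[j]='a': π[1]=0 (border '')
j=2 s[j]='c': π[2]=1 (border 'c')
j=3 s[j]='a': π[3]=2 (border 'ca')
j=4 s[j]='a': k: 2→0; π[4]=0 (border '')
j=5 s[j]='b': π[5]=0 (border '')
j=6 s[j]='b': π[6]=0 (border '')
j=7 s[j]='c': π[7]=1 (border 'c')
j=8 s[j]='a': π[8]=2 (border 'ca')
j=9 s[j]='a': k: 2→0; π[9]=0 (border '')
j=10 s[j]='a': π[10]=0 (border '')
j=11 s[j]='b': π[11]=0 (border '')
j=12 s[j]='b': π[12]=0 (border '')
j=13 s[j]='a': π[13]=0 (border '')
j=14 s[j]='a': π[14]=0 (border '')
j=15 s[j]='c': π[15]=1 (border 'c')
j=16 s[j]='a': π[16]=2 (border 'ca')
j=17 s[j]='c': π[17]=3 (border 'cac')
j=18 s[j]='b': k: 3→1→0; π[18]=0 (border '')
j=19 s[j]='c': π[19]=1 (border 'c')
j=20 s[j]='c': k: 1→0; π[20]=1 (border 'c')
j=21 s[j]='c': k: 1→0; π[21]=1 (border 'c')
j=22 s[j]='b': k: 1→0; π[22]=0 (border '')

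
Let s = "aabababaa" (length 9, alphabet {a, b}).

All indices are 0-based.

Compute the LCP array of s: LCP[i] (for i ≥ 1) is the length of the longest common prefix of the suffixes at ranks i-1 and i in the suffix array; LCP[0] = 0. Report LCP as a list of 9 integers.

sorted suffixes:
  #0 SA[0]=8  'a'
  #1 SA[1]=7  'aa'
  #2 SA[2]=0  'aabababaa'
  #3 SA[3]=5  'abaa'
  #4 SA[4]=3  'ababaa'
  #5 SA[5]=1  'abababaa'
  #6 SA[6]=6  'baa'
  #7 SA[7]=4  'babaa'
  #8 SA[8]=2  'bababaa'

SA = [8, 7, 0, 5, 3, 1, 6, 4, 2]
i: (SA[i-1],SA[i]) lcp shared
  1: (8,7) 1 'a'
  2: (7,0) 2 'aa'
  3: (0,5) 1 'a'
  4: (5,3) 3 'aba'
  5: (3,1) 5 'ababa'
  6: (1,6) 0 ''
  7: (6,4) 2 'ba'
  8: (4,2) 4 'baba'

[0, 1, 2, 1, 3, 5, 0, 2, 4]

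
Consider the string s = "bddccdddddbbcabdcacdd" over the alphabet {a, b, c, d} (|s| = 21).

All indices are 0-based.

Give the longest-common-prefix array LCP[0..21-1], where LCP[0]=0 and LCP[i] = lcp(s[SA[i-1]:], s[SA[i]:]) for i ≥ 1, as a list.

[0, 1, 0, 1, 1, 2, 0, 2, 1, 1, 3, 0, 1, 1, 2, 1, 2, 2, 2, 3, 4]

rank | idx | suffix
   0 |  13 | abdcacdd
   1 |  17 | acdd
   2 |  10 | bbcabdcacdd
   3 |  11 | bcabdcacdd
   4 |  14 | bdcacdd
   5 |   0 | bddccdddddbbcabdcacdd
   6 |  12 | cabdcacdd
   7 |  16 | cacdd
   8 |   3 | ccdddddbbcabdcacdd
   9 |  18 | cdd
  10 |   4 | cdddddbbcabdcacdd
  11 |  20 | d
  12 |   9 | dbbcabdcacdd
  13 |  15 | dcacdd
  14 |   2 | dccdddddbbcabdcacdd
  15 |  19 | dd
  16 |   8 | ddbbcabdcacdd
  17 |   1 | ddccdddddbbcabdcacdd
  18 |   7 | dddbbcabdcacdd
  19 |   6 | ddddbbcabdcacdd
  20 |   5 | dddddbbcabdcacdd

SA = [13, 17, 10, 11, 14, 0, 12, 16, 3, 18, 4, 20, 9, 15, 2, 19, 8, 1, 7, 6, 5]
i: (SA[i-1],SA[i]) lcp shared
  1: (13,17) 1 'a'
  2: (17,10) 0 ''
  3: (10,11) 1 'b'
  4: (11,14) 1 'b'
  5: (14,0) 2 'bd'
  6: (0,12) 0 ''
  7: (12,16) 2 'ca'
  8: (16,3) 1 'c'
  9: (3,18) 1 'c'
  10: (18,4) 3 'cdd'
  11: (4,20) 0 ''
  12: (20,9) 1 'd'
  13: (9,15) 1 'd'
  14: (15,2) 2 'dc'
  15: (2,19) 1 'd'
  16: (19,8) 2 'dd'
  17: (8,1) 2 'dd'
  18: (1,7) 2 'dd'
  19: (7,6) 3 'ddd'
  20: (6,5) 4 'dddd'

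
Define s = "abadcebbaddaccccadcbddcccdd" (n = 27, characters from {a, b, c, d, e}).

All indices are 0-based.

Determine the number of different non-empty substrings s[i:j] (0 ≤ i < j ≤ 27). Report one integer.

341

rank | idx | suffix
   0 |   0 | abadcebbaddaccccadcbddcccdd
   1 |  11 | accccadcbddcccdd
   2 |  16 | adcbddcccdd
   3 |   2 | adcebbaddaccccadcbddcccdd
   4 |   8 | addaccccadcbddcccdd
   5 |   1 | badcebbaddaccccadcbddcccdd
   6 |   7 | baddaccccadcbddcccdd
   7 |   6 | bbaddaccccadcbddcccdd
   8 |  19 | bddcccdd
   9 |  15 | cadcbddcccdd
  10 |  18 | cbddcccdd
  11 |  14 | ccadcbddcccdd
  12 |  13 | cccadcbddcccdd
  13 |  12 | ccccadcbddcccdd
  14 |  22 | cccdd
  15 |  23 | ccdd
  16 |  24 | cdd
  17 |   4 | cebbaddaccccadcbddcccdd
  18 |  26 | d
  19 |  10 | daccccadcbddcccdd
  20 |  17 | dcbddcccdd
  21 |  21 | dcccdd
  22 |   3 | dcebbaddaccccadcbddcccdd
  23 |  25 | dd
  24 |   9 | ddaccccadcbddcccdd
  25 |  20 | ddcccdd
  26 |   5 | ebbaddaccccadcbddcccdd

SA = [0, 11, 16, 2, 8, 1, 7, 6, 19, 15, 18, 14, 13, 12, 22, 23, 24, 4, 26, 10, 17, 21, 3, 25, 9, 20, 5]
[i] adj suffixes → lcp
  [1] 0/11 → 1 ('a')
  [2] 11/16 → 1 ('a')
  [3] 16/2 → 3 ('adc')
  [4] 2/8 → 2 ('ad')
  [5] 8/1 → 0 ('')
  [6] 1/7 → 3 ('bad')
  [7] 7/6 → 1 ('b')
  [8] 6/19 → 1 ('b')
  [9] 19/15 → 0 ('')
  [10] 15/18 → 1 ('c')
  [11] 18/14 → 1 ('c')
  [12] 14/13 → 2 ('cc')
  [13] 13/12 → 3 ('ccc')
  [14] 12/22 → 3 ('ccc')
  [15] 22/23 → 2 ('cc')
  [16] 23/24 → 1 ('c')
  [17] 24/4 → 1 ('c')
  [18] 4/26 → 0 ('')
  [19] 26/10 → 1 ('d')
  [20] 10/17 → 1 ('d')
  [21] 17/21 → 2 ('dc')
  [22] 21/3 → 2 ('dc')
  [23] 3/25 → 1 ('d')
  [24] 25/9 → 2 ('dd')
  [25] 9/20 → 2 ('dd')
  [26] 20/5 → 0 ('')

n(n+1)/2 = 27·28/2 = 378
Σ LCP = 0 + 1 + 1 + 3 + 2 + 0 + 3 + 1 + 1 + 0 + 1 + 1 + 2 + 3 + 3 + 2 + 1 + 1 + 0 + 1 + 1 + 2 + 2 + 1 + 2 + 2 + 0 = 37
distinct = 378 − 37 = 341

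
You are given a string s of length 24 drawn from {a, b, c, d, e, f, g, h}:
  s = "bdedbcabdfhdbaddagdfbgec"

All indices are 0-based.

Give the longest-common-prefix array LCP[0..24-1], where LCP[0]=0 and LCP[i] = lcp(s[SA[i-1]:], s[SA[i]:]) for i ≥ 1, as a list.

sorted suffixes:
  #0 SA[0]=6  'abdfhdbaddagdfbgec'
  #1 SA[1]=13  'addagdfbgec'
  #2 SA[2]=16  'agdfbgec'
  #3 SA[3]=12  'baddagdfbgec'
  #4 SA[4]=4  'bcabdfhdbaddagdfbgec'
  #5 SA[5]=0  'bdedbcabdfhdbaddagdfbgec'
  #6 SA[6]=7  'bdfhdbaddagdfbgec'
  #7 SA[7]=20  'bgec'
  #8 SA[8]=23  'c'
  #9 SA[9]=5  'cabdfhdbaddagdfbgec'
  #10 SA[10]=15  'dagdfbgec'
  #11 SA[11]=11  'dbaddagdfbgec'
  #12 SA[12]=3  'dbcabdfhdbaddagdfbgec'
  #13 SA[13]=14  'ddagdfbgec'
  #14 SA[14]=1  'dedbcabdfhdbaddagdfbgec'
  #15 SA[15]=18  'dfbgec'
  #16 SA[16]=8  'dfhdbaddagdfbgec'
  #17 SA[17]=22  'ec'
  #18 SA[18]=2  'edbcabdfhdbaddagdfbgec'
  #19 SA[19]=19  'fbgec'
  #20 SA[20]=9  'fhdbaddagdfbgec'
  #21 SA[21]=17  'gdfbgec'
  #22 SA[22]=21  'gec'
  #23 SA[23]=10  'hdbaddagdfbgec'

SA = [6, 13, 16, 12, 4, 0, 7, 20, 23, 5, 15, 11, 3, 14, 1, 18, 8, 22, 2, 19, 9, 17, 21, 10]
[i] adj suffixes → lcp
  [1] 6/13 → 1 ('a')
  [2] 13/16 → 1 ('a')
  [3] 16/12 → 0 ('')
  [4] 12/4 → 1 ('b')
  [5] 4/0 → 1 ('b')
  [6] 0/7 → 2 ('bd')
  [7] 7/20 → 1 ('b')
  [8] 20/23 → 0 ('')
  [9] 23/5 → 1 ('c')
  [10] 5/15 → 0 ('')
  [11] 15/11 → 1 ('d')
  [12] 11/3 → 2 ('db')
  [13] 3/14 → 1 ('d')
  [14] 14/1 → 1 ('d')
  [15] 1/18 → 1 ('d')
  [16] 18/8 → 2 ('df')
  [17] 8/22 → 0 ('')
  [18] 22/2 → 1 ('e')
  [19] 2/19 → 0 ('')
  [20] 19/9 → 1 ('f')
  [21] 9/17 → 0 ('')
  [22] 17/21 → 1 ('g')
  [23] 21/10 → 0 ('')

[0, 1, 1, 0, 1, 1, 2, 1, 0, 1, 0, 1, 2, 1, 1, 1, 2, 0, 1, 0, 1, 0, 1, 0]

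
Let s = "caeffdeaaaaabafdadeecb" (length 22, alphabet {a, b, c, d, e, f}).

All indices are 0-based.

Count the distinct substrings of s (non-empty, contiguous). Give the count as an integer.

229

rank→(start, suffix):
  0 → (7, 'aaaaabafdadeecb')
  1 → (8, 'aaaabafdadeecb')
  2 → (9, 'aaabafdadeecb')
  3 → (10, 'aabafdadeecb')
  4 → (11, 'abafdadeecb')
  5 → (16, 'adeecb')
  6 → (1, 'aeffdeaaaaabafdadeecb')
  7 → (13, 'afdadeecb')
  8 → (21, 'b')
  9 → (12, 'bafdadeecb')
  10 → (0, 'caeffdeaaaaabafdadeecb')
  11 → (20, 'cb')
  12 → (15, 'dadeecb')
  13 → (5, 'deaaaaabafdadeecb')
  14 → (17, 'deecb')
  15 → (6, 'eaaaaabafdadeecb')
  16 → (19, 'ecb')
  17 → (18, 'eecb')
  18 → (2, 'effdeaaaaabafdadeecb')
  19 → (14, 'fdadeecb')
  20 → (4, 'fdeaaaaabafdadeecb')
  21 → (3, 'ffdeaaaaabafdadeecb')

SA = [7, 8, 9, 10, 11, 16, 1, 13, 21, 12, 0, 20, 15, 5, 17, 6, 19, 18, 2, 14, 4, 3]
[i] adj suffixes → lcp
  [1] 7/8 → 4 ('aaaa')
  [2] 8/9 → 3 ('aaa')
  [3] 9/10 → 2 ('aa')
  [4] 10/11 → 1 ('a')
  [5] 11/16 → 1 ('a')
  [6] 16/1 → 1 ('a')
  [7] 1/13 → 1 ('a')
  [8] 13/21 → 0 ('')
  [9] 21/12 → 1 ('b')
  [10] 12/0 → 0 ('')
  [11] 0/20 → 1 ('c')
  [12] 20/15 → 0 ('')
  [13] 15/5 → 1 ('d')
  [14] 5/17 → 2 ('de')
  [15] 17/6 → 0 ('')
  [16] 6/19 → 1 ('e')
  [17] 19/18 → 1 ('e')
  [18] 18/2 → 1 ('e')
  [19] 2/14 → 0 ('')
  [20] 14/4 → 2 ('fd')
  [21] 4/3 → 1 ('f')

n(n+1)/2 = 22·23/2 = 253
Σ LCP = 0 + 4 + 3 + 2 + 1 + 1 + 1 + 1 + 0 + 1 + 0 + 1 + 0 + 1 + 2 + 0 + 1 + 1 + 1 + 0 + 2 + 1 = 24
distinct = 253 − 24 = 229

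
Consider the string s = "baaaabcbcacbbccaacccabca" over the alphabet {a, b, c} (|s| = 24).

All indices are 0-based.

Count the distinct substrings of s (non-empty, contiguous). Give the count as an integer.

261

rank→(start, suffix):
  0 → (23, 'a')
  1 → (1, 'aaaabcbcacbbccaacccabca')
  2 → (2, 'aaabcbcacbbccaacccabca')
  3 → (3, 'aabcbcacbbccaacccabca')
  4 → (15, 'aacccabca')
  5 → (20, 'abca')
  6 → (4, 'abcbcacbbccaacccabca')
  7 → (9, 'acbbccaacccabca')
  8 → (16, 'acccabca')
  9 → (0, 'baaaabcbcacbbccaacccabca')
  10 → (11, 'bbccaacccabca')
  11 → (21, 'bca')
  12 → (7, 'bcacbbccaacccabca')
  13 → (5, 'bcbcacbbccaacccabca')
  14 → (12, 'bccaacccabca')
  15 → (22, 'ca')
  16 → (14, 'caacccabca')
  17 → (19, 'cabca')
  18 → (8, 'cacbbccaacccabca')
  19 → (10, 'cbbccaacccabca')
  20 → (6, 'cbcacbbccaacccabca')
  21 → (13, 'ccaacccabca')
  22 → (18, 'ccabca')
  23 → (17, 'cccabca')

SA = [23, 1, 2, 3, 15, 20, 4, 9, 16, 0, 11, 21, 7, 5, 12, 22, 14, 19, 8, 10, 6, 13, 18, 17]
rank  pair      lcp
   1  s[23:],s[1:]  1  'a'
   2  s[1:],s[2:]  3  'aaa'
   3  s[2:],s[3:]  2  'aa'
   4  s[3:],s[15:]  2  'aa'
   5  s[15:],s[20:]  1  'a'
   6  s[20:],s[4:]  3  'abc'
   7  s[4:],s[9:]  1  'a'
   8  s[9:],s[16:]  2  'ac'
   9  s[16:],s[0:]  0  ''
  10  s[0:],s[11:]  1  'b'
  11  s[11:],s[21:]  1  'b'
  12  s[21:],s[7:]  3  'bca'
  13  s[7:],s[5:]  2  'bc'
  14  s[5:],s[12:]  2  'bc'
  15  s[12:],s[22:]  0  ''
  16  s[22:],s[14:]  2  'ca'
  17  s[14:],s[19:]  2  'ca'
  18  s[19:],s[8:]  2  'ca'
  19  s[8:],s[10:]  1  'c'
  20  s[10:],s[6:]  2  'cb'
  21  s[6:],s[13:]  1  'c'
  22  s[13:],s[18:]  3  'cca'
  23  s[18:],s[17:]  2  'cc'

n(n+1)/2 = 24·25/2 = 300
Σ LCP = 0 + 1 + 3 + 2 + 2 + 1 + 3 + 1 + 2 + 0 + 1 + 1 + 3 + 2 + 2 + 0 + 2 + 2 + 2 + 1 + 2 + 1 + 3 + 2 = 39
distinct = 300 − 39 = 261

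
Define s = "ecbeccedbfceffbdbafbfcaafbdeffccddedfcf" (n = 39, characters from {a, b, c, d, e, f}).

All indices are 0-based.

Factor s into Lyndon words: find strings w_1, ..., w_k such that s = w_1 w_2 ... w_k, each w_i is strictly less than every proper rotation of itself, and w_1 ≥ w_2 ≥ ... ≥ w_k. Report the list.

["e", "c", "beccedbfceff", "bd", "b", "afbfc", "aafbdeffccddedfcf"]

emit factor 1: 'e' (i=0, period=1)
emit factor 2: 'c' (i=1, period=1)
emit factor 3: 'beccedbfceff' (i=2, period=12)
emit factor 4: 'bd' (i=14, period=2)
emit factor 5: 'b' (i=16, period=1)
emit factor 6: 'afbfc' (i=17, period=5)
emit factor 7: 'aafbdeffccddedfcf' (i=22, period=17)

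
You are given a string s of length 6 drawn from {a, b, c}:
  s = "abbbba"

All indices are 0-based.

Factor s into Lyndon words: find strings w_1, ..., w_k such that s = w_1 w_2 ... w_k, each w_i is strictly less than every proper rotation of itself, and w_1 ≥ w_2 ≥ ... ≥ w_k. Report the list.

emit factor 1: 'abbbb' (i=0, period=5)
emit factor 2: 'a' (i=5, period=1)

["abbbb", "a"]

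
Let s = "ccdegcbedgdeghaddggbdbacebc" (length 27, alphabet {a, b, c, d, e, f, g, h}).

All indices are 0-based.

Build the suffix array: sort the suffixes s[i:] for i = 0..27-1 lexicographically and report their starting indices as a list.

[22, 14, 21, 25, 19, 6, 26, 5, 0, 1, 23, 20, 15, 2, 10, 8, 16, 24, 7, 3, 11, 18, 4, 9, 17, 12, 13]

sorted suffixes:
  #0 SA[0]=22  'acebc'
  #1 SA[1]=14  'addggbdbacebc'
  #2 SA[2]=21  'bacebc'
  #3 SA[3]=25  'bc'
  #4 SA[4]=19  'bdbacebc'
  #5 SA[5]=6  'bedgdeghaddggbdbacebc'
  #6 SA[6]=26  'c'
  #7 SA[7]=5  'cbedgdeghaddggbdbacebc'
  #8 SA[8]=0  'ccdegcbedgdeghaddggbdbacebc'
  #9 SA[9]=1  'cdegcbedgdeghaddggbdbacebc'
  #10 SA[10]=23  'cebc'
  #11 SA[11]=20  'dbacebc'
  #12 SA[12]=15  'ddggbdbacebc'
  #13 SA[13]=2  'degcbedgdeghaddggbdbacebc'
  #14 SA[14]=10  'deghaddggbdbacebc'
  #15 SA[15]=8  'dgdeghaddggbdbacebc'
  #16 SA[16]=16  'dggbdbacebc'
  #17 SA[17]=24  'ebc'
  #18 SA[18]=7  'edgdeghaddggbdbacebc'
  #19 SA[19]=3  'egcbedgdeghaddggbdbacebc'
  #20 SA[20]=11  'eghaddggbdbacebc'
  #21 SA[21]=18  'gbdbacebc'
  #22 SA[22]=4  'gcbedgdeghaddggbdbacebc'
  #23 SA[23]=9  'gdeghaddggbdbacebc'
  #24 SA[24]=17  'ggbdbacebc'
  #25 SA[25]=12  'ghaddggbdbacebc'
  #26 SA[26]=13  'haddggbdbacebc'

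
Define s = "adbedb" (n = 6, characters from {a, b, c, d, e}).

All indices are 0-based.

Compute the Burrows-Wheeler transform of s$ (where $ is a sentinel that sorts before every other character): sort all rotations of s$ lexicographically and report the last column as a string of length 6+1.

b$ddeab

rank  rotation last
    0  $adbedb  b
    1  adbedb$  $
    2  b$adbed  d
    3  bedb$ad  d
    4  db$adbe  e
    5  dbedb$a  a
    6  edb$adb  b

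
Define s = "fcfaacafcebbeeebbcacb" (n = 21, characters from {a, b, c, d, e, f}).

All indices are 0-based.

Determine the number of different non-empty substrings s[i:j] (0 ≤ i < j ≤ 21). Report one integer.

rank→(start, suffix):
  0 → (3, 'aacafcebbeeebbcacb')
  1 → (4, 'acafcebbeeebbcacb')
  2 → (18, 'acb')
  3 → (6, 'afcebbeeebbcacb')
  4 → (20, 'b')
  5 → (15, 'bbcacb')
  6 → (10, 'bbeeebbcacb')
  7 → (16, 'bcacb')
  8 → (11, 'beeebbcacb')
  9 → (17, 'cacb')
  10 → (5, 'cafcebbeeebbcacb')
  11 → (19, 'cb')
  12 → (8, 'cebbeeebbcacb')
  13 → (1, 'cfaacafcebbeeebbcacb')
  14 → (14, 'ebbcacb')
  15 → (9, 'ebbeeebbcacb')
  16 → (13, 'eebbcacb')
  17 → (12, 'eeebbcacb')
  18 → (2, 'faacafcebbeeebbcacb')
  19 → (7, 'fcebbeeebbcacb')
  20 → (0, 'fcfaacafcebbeeebbcacb')

SA = [3, 4, 18, 6, 20, 15, 10, 16, 11, 17, 5, 19, 8, 1, 14, 9, 13, 12, 2, 7, 0]
rank  pair      lcp
   1  s[3:],s[4:]  1  'a'
   2  s[4:],s[18:]  2  'ac'
   3  s[18:],s[6:]  1  'a'
   4  s[6:],s[20:]  0  ''
   5  s[20:],s[15:]  1  'b'
   6  s[15:],s[10:]  2  'bb'
   7  s[10:],s[16:]  1  'b'
   8  s[16:],s[11:]  1  'b'
   9  s[11:],s[17:]  0  ''
  10  s[17:],s[5:]  2  'ca'
  11  s[5:],s[19:]  1  'c'
  12  s[19:],s[8:]  1  'c'
  13  s[8:],s[1:]  1  'c'
  14  s[1:],s[14:]  0  ''
  15  s[14:],s[9:]  3  'ebb'
  16  s[9:],s[13:]  1  'e'
  17  s[13:],s[12:]  2  'ee'
  18  s[12:],s[2:]  0  ''
  19  s[2:],s[7:]  1  'f'
  20  s[7:],s[0:]  2  'fc'

n(n+1)/2 = 21·22/2 = 231
Σ LCP = 0 + 1 + 2 + 1 + 0 + 1 + 2 + 1 + 1 + 0 + 2 + 1 + 1 + 1 + 0 + 3 + 1 + 2 + 0 + 1 + 2 = 23
distinct = 231 − 23 = 208

208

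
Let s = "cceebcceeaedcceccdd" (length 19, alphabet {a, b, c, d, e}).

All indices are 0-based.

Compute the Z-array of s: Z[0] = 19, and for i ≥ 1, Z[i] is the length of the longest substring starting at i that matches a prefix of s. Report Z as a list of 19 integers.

Z[0]=19
i=1: outside box; Z[1]=1 grow→box=[1,2)
i=2: outside box; Z[2]=0
i=3: outside box; Z[3]=0
i=4: outside box; Z[4]=0
i=5: outside box; Z[5]=4 grow→box=[5,9)
i=6: min(r-i=3, Z[1]=1)=1; Z[6]=1
i=7: min(r-i=2, Z[2]=0)=0; Z[7]=0
i=8: min(r-i=1, Z[3]=0)=0; Z[8]=0
i=9: outside box; Z[9]=0
i=10: outside box; Z[10]=0
i=11: outside box; Z[11]=0
i=12: outside box; Z[12]=3 grow→box=[12,15)
i=13: min(r-i=2, Z[1]=1)=1; Z[13]=1
i=14: min(r-i=1, Z[2]=0)=0; Z[14]=0
i=15: outside box; Z[15]=2 grow→box=[15,17)
i=16: min(r-i=1, Z[1]=1)=1; Z[16]=1
i=17: outside box; Z[17]=0
i=18: outside box; Z[18]=0

[19, 1, 0, 0, 0, 4, 1, 0, 0, 0, 0, 0, 3, 1, 0, 2, 1, 0, 0]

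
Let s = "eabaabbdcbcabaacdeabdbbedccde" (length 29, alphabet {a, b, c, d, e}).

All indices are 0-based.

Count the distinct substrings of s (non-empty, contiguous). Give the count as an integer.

395

rank | idx | suffix
   0 |   3 | aabbdcbcabaacdeabdbbedccde
   1 |  13 | aacdeabdbbedccde
   2 |   1 | abaabbdcbcabaacdeabdbbedccde
   3 |  11 | abaacdeabdbbedccde
   4 |   4 | abbdcbcabaacdeabdbbedccde
   5 |  18 | abdbbedccde
   6 |  14 | acdeabdbbedccde
   7 |   2 | baabbdcbcabaacdeabdbbedccde
   8 |  12 | baacdeabdbbedccde
   9 |   5 | bbdcbcabaacdeabdbbedccde
  10 |  21 | bbedccde
  11 |   9 | bcabaacdeabdbbedccde
  12 |  19 | bdbbedccde
  13 |   6 | bdcbcabaacdeabdbbedccde
  14 |  22 | bedccde
  15 |  10 | cabaacdeabdbbedccde
  16 |   8 | cbcabaacdeabdbbedccde
  17 |  25 | ccde
  18 |  26 | cde
  19 |  15 | cdeabdbbedccde
  20 |  20 | dbbedccde
  21 |   7 | dcbcabaacdeabdbbedccde
  22 |  24 | dccde
  23 |  27 | de
  24 |  16 | deabdbbedccde
  25 |  28 | e
  26 |   0 | eabaabbdcbcabaacdeabdbbedccde
  27 |  17 | eabdbbedccde
  28 |  23 | edccde

SA = [3, 13, 1, 11, 4, 18, 14, 2, 12, 5, 21, 9, 19, 6, 22, 10, 8, 25, 26, 15, 20, 7, 24, 27, 16, 28, 0, 17, 23]
[i] adj suffixes → lcp
  [1] 3/13 → 2 ('aa')
  [2] 13/1 → 1 ('a')
  [3] 1/11 → 4 ('abaa')
  [4] 11/4 → 2 ('ab')
  [5] 4/18 → 2 ('ab')
  [6] 18/14 → 1 ('a')
  [7] 14/2 → 0 ('')
  [8] 2/12 → 3 ('baa')
  [9] 12/5 → 1 ('b')
  [10] 5/21 → 2 ('bb')
  [11] 21/9 → 1 ('b')
  [12] 9/19 → 1 ('b')
  [13] 19/6 → 2 ('bd')
  [14] 6/22 → 1 ('b')
  [15] 22/10 → 0 ('')
  [16] 10/8 → 1 ('c')
  [17] 8/25 → 1 ('c')
  [18] 25/26 → 1 ('c')
  [19] 26/15 → 3 ('cde')
  [20] 15/20 → 0 ('')
  [21] 20/7 → 1 ('d')
  [22] 7/24 → 2 ('dc')
  [23] 24/27 → 1 ('d')
  [24] 27/16 → 2 ('de')
  [25] 16/28 → 0 ('')
  [26] 28/0 → 1 ('e')
  [27] 0/17 → 3 ('eab')
  [28] 17/23 → 1 ('e')

n(n+1)/2 = 29·30/2 = 435
Σ LCP = 0 + 2 + 1 + 4 + 2 + 2 + 1 + 0 + 3 + 1 + 2 + 1 + 1 + 2 + 1 + 0 + 1 + 1 + 1 + 3 + 0 + 1 + 2 + 1 + 2 + 0 + 1 + 3 + 1 = 40
distinct = 435 − 40 = 395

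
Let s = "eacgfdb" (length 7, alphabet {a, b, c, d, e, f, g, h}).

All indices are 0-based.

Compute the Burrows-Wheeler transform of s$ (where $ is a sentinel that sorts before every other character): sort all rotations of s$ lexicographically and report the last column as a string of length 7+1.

bedaf$gc

rank  rotation  last
    0  $eacgfdb  b
    1  acgfdb$e  e
    2  b$eacgfd  d
    3  cgfdb$ea  a
    4  db$eacgf  f
    5  eacgfdb$  $
    6  fdb$eacg  g
    7  gfdb$eac  c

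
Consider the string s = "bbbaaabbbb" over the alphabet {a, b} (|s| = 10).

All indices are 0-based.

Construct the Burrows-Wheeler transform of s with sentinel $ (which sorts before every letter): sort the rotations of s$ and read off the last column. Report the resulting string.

rank  rotation     last
    0  $bbbaaabbbb  b
    1  aaabbbb$bbb  b
    2  aabbbb$bbba  a
    3  abbbb$bbbaa  a
    4  b$bbbaaabbb  b
    5  baaabbbb$bb  b
    6  bb$bbbaaabb  b
    7  bbaaabbbb$b  b
    8  bbb$bbbaaab  b
    9  bbbaaabbbb$  $
   10  bbbb$bbbaaa  a

bbaabbbbb$a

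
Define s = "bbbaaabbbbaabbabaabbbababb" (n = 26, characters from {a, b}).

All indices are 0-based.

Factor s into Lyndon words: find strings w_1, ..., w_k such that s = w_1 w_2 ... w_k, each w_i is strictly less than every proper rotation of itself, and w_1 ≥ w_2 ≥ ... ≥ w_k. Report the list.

["b", "b", "b", "aaabbbbaabbabaabbbababb"]

emit factor 1: 'b' (i=0, period=1)
emit factor 2: 'b' (i=1, period=1)
emit factor 3: 'b' (i=2, period=1)
emit factor 4: 'aaabbbbaabbabaabbbababb' (i=3, period=23)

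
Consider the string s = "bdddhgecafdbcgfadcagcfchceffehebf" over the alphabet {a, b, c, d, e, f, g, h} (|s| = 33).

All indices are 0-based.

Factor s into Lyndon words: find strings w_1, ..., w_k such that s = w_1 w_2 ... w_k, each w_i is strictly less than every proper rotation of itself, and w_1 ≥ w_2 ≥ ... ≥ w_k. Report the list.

["bdddhgec", "afdbcgf", "adcagcfchceffehebf"]

emit factor 1: 'bdddhgec' (i=0, period=8)
emit factor 2: 'afdbcgf' (i=8, period=7)
emit factor 3: 'adcagcfchceffehebf' (i=15, period=18)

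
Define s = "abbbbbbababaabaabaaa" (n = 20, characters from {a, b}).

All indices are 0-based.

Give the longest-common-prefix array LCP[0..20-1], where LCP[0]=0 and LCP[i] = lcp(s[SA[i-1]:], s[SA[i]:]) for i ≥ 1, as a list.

sorted suffixes:
  #0 SA[0]=19  'a'
  #1 SA[1]=18  'aa'
  #2 SA[2]=17  'aaa'
  #3 SA[3]=14  'aabaaa'
  #4 SA[4]=11  'aabaabaaa'
  #5 SA[5]=15  'abaaa'
  #6 SA[6]=12  'abaabaaa'
  #7 SA[7]=9  'abaabaabaaa'
  #8 SA[8]=7  'ababaabaabaaa'
  #9 SA[9]=0  'abbbbbbababaabaabaaa'
  #10 SA[10]=16  'baaa'
  #11 SA[11]=13  'baabaaa'
  #12 SA[12]=10  'baabaabaaa'
  #13 SA[13]=8  'babaabaabaaa'
  #14 SA[14]=6  'bababaabaabaaa'
  #15 SA[15]=5  'bbababaabaabaaa'
  #16 SA[16]=4  'bbbababaabaabaaa'
  #17 SA[17]=3  'bbbbababaabaabaaa'
  #18 SA[18]=2  'bbbbbababaabaabaaa'
  #19 SA[19]=1  'bbbbbbababaabaabaaa'

SA = [19, 18, 17, 14, 11, 15, 12, 9, 7, 0, 16, 13, 10, 8, 6, 5, 4, 3, 2, 1]
i: (SA[i-1],SA[i]) lcp shared
  1: (19,18) 1 'a'
  2: (18,17) 2 'aa'
  3: (17,14) 2 'aa'
  4: (14,11) 5 'aabaa'
  5: (11,15) 1 'a'
  6: (15,12) 4 'abaa'
  7: (12,9) 7 'abaabaa'
  8: (9,7) 3 'aba'
  9: (7,0) 2 'ab'
  10: (0,16) 0 ''
  11: (16,13) 3 'baa'
  12: (13,10) 6 'baabaa'
  13: (10,8) 2 'ba'
  14: (8,6) 4 'baba'
  15: (6,5) 1 'b'
  16: (5,4) 2 'bb'
  17: (4,3) 3 'bbb'
  18: (3,2) 4 'bbbb'
  19: (2,1) 5 'bbbbb'

[0, 1, 2, 2, 5, 1, 4, 7, 3, 2, 0, 3, 6, 2, 4, 1, 2, 3, 4, 5]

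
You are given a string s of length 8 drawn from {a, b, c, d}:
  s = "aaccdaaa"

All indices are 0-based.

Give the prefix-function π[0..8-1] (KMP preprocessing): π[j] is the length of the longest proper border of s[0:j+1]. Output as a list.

[0, 1, 0, 0, 0, 1, 2, 2]

π[0] = 0
j=1 s[j]='a': π[1]=1 (border 'a')
j=2 s[j]='c': k: 1→0; π[2]=0 (border '')
j=3 s[j]='c': π[3]=0 (border '')
j=4 s[j]='d': π[4]=0 (border '')
j=5 s[j]='a': π[5]=1 (border 'a')
j=6 s[j]='a': π[6]=2 (border 'aa')
j=7 s[j]='a': k: 2→1; π[7]=2 (border 'aa')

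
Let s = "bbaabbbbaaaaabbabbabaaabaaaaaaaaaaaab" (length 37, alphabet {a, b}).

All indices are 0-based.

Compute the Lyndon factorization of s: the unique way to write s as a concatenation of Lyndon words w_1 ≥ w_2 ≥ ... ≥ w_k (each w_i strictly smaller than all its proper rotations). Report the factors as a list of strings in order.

["b", "b", "aabbbb", "aaaaabbabbabaaab", "aaaaaaaaaaaab"]

emit factor 1: 'b' (i=0, period=1)
emit factor 2: 'b' (i=1, period=1)
emit factor 3: 'aabbbb' (i=2, period=6)
emit factor 4: 'aaaaabbabbabaaab' (i=8, period=16)
emit factor 5: 'aaaaaaaaaaaab' (i=24, period=13)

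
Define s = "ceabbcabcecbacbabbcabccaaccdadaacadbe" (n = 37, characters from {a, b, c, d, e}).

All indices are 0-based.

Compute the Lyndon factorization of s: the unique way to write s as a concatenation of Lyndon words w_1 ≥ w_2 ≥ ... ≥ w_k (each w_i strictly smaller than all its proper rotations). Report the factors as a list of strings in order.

["ce", "abbcabcecbacb", "abbcabcc", "aaccdad", "aacadbe"]

emit factor 1: 'ce' (i=0, period=2)
emit factor 2: 'abbcabcecbacb' (i=2, period=13)
emit factor 3: 'abbcabcc' (i=15, period=8)
emit factor 4: 'aaccdad' (i=23, period=7)
emit factor 5: 'aacadbe' (i=30, period=7)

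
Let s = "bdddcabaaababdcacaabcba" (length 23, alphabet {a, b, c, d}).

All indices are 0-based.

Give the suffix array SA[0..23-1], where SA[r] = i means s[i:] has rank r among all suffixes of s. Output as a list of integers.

sorted suffixes:
  #0 SA[0]=22  'a'
  #1 SA[1]=7  'aaababdcacaabcba'
  #2 SA[2]=8  'aababdcacaabcba'
  #3 SA[3]=17  'aabcba'
  #4 SA[4]=5  'abaaababdcacaabcba'
  #5 SA[5]=9  'ababdcacaabcba'
  #6 SA[6]=18  'abcba'
  #7 SA[7]=11  'abdcacaabcba'
  #8 SA[8]=15  'acaabcba'
  #9 SA[9]=21  'ba'
  #10 SA[10]=6  'baaababdcacaabcba'
  #11 SA[11]=10  'babdcacaabcba'
  #12 SA[12]=19  'bcba'
  #13 SA[13]=12  'bdcacaabcba'
  #14 SA[14]=0  'bdddcabaaababdcacaabcba'
  #15 SA[15]=16  'caabcba'
  #16 SA[16]=4  'cabaaababdcacaabcba'
  #17 SA[17]=14  'cacaabcba'
  #18 SA[18]=20  'cba'
  #19 SA[19]=3  'dcabaaababdcacaabcba'
  #20 SA[20]=13  'dcacaabcba'
  #21 SA[21]=2  'ddcabaaababdcacaabcba'
  #22 SA[22]=1  'dddcabaaababdcacaabcba'

[22, 7, 8, 17, 5, 9, 18, 11, 15, 21, 6, 10, 19, 12, 0, 16, 4, 14, 20, 3, 13, 2, 1]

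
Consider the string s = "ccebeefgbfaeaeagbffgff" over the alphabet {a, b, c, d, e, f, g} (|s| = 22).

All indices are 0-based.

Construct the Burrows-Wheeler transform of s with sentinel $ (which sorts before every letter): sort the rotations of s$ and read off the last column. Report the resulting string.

rank  rotation                 last
    0  $ccebeefgbfaeaeagbffgff  f
    1  aeaeagbffgff$ccebeefgbf  f
    2  aeagbffgff$ccebeefgbfae  e
    3  agbffgff$ccebeefgbfaeae  e
    4  beefgbfaeaeagbffgff$cce  e
    5  bfaeaeagbffgff$ccebeefg  g
    6  bffgff$ccebeefgbfaeaeag  g
    7  ccebeefgbfaeaeagbffgff$  $
    8  cebeefgbfaeaeagbffgff$c  c
    9  eaeagbffgff$ccebeefgbfa  a
   10  eagbffgff$ccebeefgbfaea  a
   11  ebeefgbfaeaeagbffgff$cc  c
   12  eefgbfaeaeagbffgff$cceb  b
   13  efgbfaeaeagbffgff$ccebe  e
   14  f$ccebeefgbfaeaeagbffgf  f
   15  faeaeagbffgff$ccebeefgb  b
   16  ff$ccebeefgbfaeaeagbffg  g
   17  ffgff$ccebeefgbfaeaeagb  b
   18  fgbfaeaeagbffgff$ccebee  e
   19  fgff$ccebeefgbfaeaeagbf  f
   20  gbfaeaeagbffgff$ccebeef  f
   21  gbffgff$ccebeefgbfaeaea  a
   22  gff$ccebeefgbfaeaeagbff  f

ffeeegg$caacbefbgbeffaf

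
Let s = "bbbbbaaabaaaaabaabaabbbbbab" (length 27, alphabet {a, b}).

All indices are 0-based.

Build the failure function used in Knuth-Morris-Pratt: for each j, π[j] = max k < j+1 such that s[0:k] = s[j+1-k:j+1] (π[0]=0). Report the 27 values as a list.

π[0] = 0
j=1 s[j]='b': π[1]=1 (border 'b')
j=2 s[j]='b': π[2]=2 (border 'bb')
j=3 s[j]='b': π[3]=3 (border 'bbb')
j=4 s[j]='b': π[4]=4 (border 'bbbb')
j=5 s[j]='a': k: 4→3→2→1→0; π[5]=0 (border '')
j=6 s[j]='a': π[6]=0 (border '')
j=7 s[j]='a': π[7]=0 (border '')
j=8 s[j]='b': π[8]=1 (border 'b')
j=9 s[j]='a': k: 1→0; π[9]=0 (border '')
j=10 s[j]='a': π[10]=0 (border '')
j=11 s[j]='a': π[11]=0 (border '')
j=12 s[j]='a': π[12]=0 (border '')
j=13 s[j]='a': π[13]=0 (border '')
j=14 s[j]='b': π[14]=1 (border 'b')
j=15 s[j]='a': k: 1→0; π[15]=0 (border '')
j=16 s[j]='a': π[16]=0 (border '')
j=17 s[j]='b': π[17]=1 (border 'b')
j=18 s[j]='a': k: 1→0; π[18]=0 (border '')
j=19 s[j]='a': π[19]=0 (border '')
j=20 s[j]='b': π[20]=1 (border 'b')
j=21 s[j]='b': π[21]=2 (border 'bb')
j=22 s[j]='b': π[22]=3 (border 'bbb')
j=23 s[j]='b': π[23]=4 (border 'bbbb')
j=24 s[j]='b': π[24]=5 (border 'bbbbb')
j=25 s[j]='a': π[25]=6 (border 'bbbbba')
j=26 s[j]='b': k: 6→0; π[26]=1 (border 'b')

[0, 1, 2, 3, 4, 0, 0, 0, 1, 0, 0, 0, 0, 0, 1, 0, 0, 1, 0, 0, 1, 2, 3, 4, 5, 6, 1]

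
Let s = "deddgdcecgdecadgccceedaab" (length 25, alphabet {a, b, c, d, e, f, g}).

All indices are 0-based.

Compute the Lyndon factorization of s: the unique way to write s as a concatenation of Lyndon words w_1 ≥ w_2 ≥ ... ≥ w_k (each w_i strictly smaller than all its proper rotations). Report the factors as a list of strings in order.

emit factor 1: 'de' (i=0, period=2)
emit factor 2: 'ddg' (i=2, period=3)
emit factor 3: 'd' (i=5, period=1)
emit factor 4: 'cecgde' (i=6, period=6)
emit factor 5: 'c' (i=12, period=1)
emit factor 6: 'adgccceed' (i=13, period=9)
emit factor 7: 'aab' (i=22, period=3)

["de", "ddg", "d", "cecgde", "c", "adgccceed", "aab"]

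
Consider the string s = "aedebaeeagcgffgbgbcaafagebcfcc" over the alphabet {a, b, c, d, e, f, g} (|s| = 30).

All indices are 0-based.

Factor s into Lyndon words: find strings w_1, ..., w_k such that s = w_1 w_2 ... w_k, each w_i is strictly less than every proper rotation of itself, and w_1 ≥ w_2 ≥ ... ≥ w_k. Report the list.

["aedebaeeagcgffgbgbc", "aafagebcfcc"]

emit factor 1: 'aedebaeeagcgffgbgbc' (i=0, period=19)
emit factor 2: 'aafagebcfcc' (i=19, period=11)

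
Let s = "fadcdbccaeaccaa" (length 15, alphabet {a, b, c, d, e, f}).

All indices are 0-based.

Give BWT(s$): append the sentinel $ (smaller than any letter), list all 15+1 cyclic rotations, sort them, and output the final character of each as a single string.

rank  rotation          last
    0  $fadcdbccaeaccaa  a
    1  a$fadcdbccaeacca  a
    2  aa$fadcdbccaeacc  c
    3  accaa$fadcdbccae  e
    4  adcdbccaeaccaa$f  f
    5  aeaccaa$fadcdbcc  c
    6  bccaeaccaa$fadcd  d
    7  caa$fadcdbccaeac  c
    8  caeaccaa$fadcdbc  c
    9  ccaa$fadcdbccaea  a
   10  ccaeaccaa$fadcdb  b
   11  cdbccaeaccaa$fad  d
   12  dbccaeaccaa$fadc  c
   13  dcdbccaeaccaa$fa  a
   14  eaccaa$fadcdbcca  a
   15  fadcdbccaeaccaa$  $

aacefcdccabdcaa$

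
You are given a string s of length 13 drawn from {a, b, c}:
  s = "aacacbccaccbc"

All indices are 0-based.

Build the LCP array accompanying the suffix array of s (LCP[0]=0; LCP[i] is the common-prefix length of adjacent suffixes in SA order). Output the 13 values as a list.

[0, 1, 2, 2, 0, 2, 0, 1, 3, 1, 3, 1, 2]

sorted suffixes:
  #0 SA[0]=0  'aacacbccaccbc'
  #1 SA[1]=1  'acacbccaccbc'
  #2 SA[2]=3  'acbccaccbc'
  #3 SA[3]=8  'accbc'
  #4 SA[4]=11  'bc'
  #5 SA[5]=5  'bccaccbc'
  #6 SA[6]=12  'c'
  #7 SA[7]=2  'cacbccaccbc'
  #8 SA[8]=7  'caccbc'
  #9 SA[9]=10  'cbc'
  #10 SA[10]=4  'cbccaccbc'
  #11 SA[11]=6  'ccaccbc'
  #12 SA[12]=9  'ccbc'

SA = [0, 1, 3, 8, 11, 5, 12, 2, 7, 10, 4, 6, 9]
rank  pair      lcp
   1  s[0:],s[1:]  1  'a'
   2  s[1:],s[3:]  2  'ac'
   3  s[3:],s[8:]  2  'ac'
   4  s[8:],s[11:]  0  ''
   5  s[11:],s[5:]  2  'bc'
   6  s[5:],s[12:]  0  ''
   7  s[12:],s[2:]  1  'c'
   8  s[2:],s[7:]  3  'cac'
   9  s[7:],s[10:]  1  'c'
  10  s[10:],s[4:]  3  'cbc'
  11  s[4:],s[6:]  1  'c'
  12  s[6:],s[9:]  2  'cc'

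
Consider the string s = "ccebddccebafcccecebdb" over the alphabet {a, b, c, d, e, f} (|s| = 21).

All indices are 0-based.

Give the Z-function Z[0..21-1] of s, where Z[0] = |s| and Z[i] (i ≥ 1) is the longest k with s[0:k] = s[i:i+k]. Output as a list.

Z[0]=21
i=1: outside box; Z[1]=1 extend→box=[1,2)
i=2: outside box; Z[2]=0
i=3: outside box; Z[3]=0
i=4: outside box; Z[4]=0
i=5: outside box; Z[5]=0
i=6: outside box; Z[6]=4 extend→box=[6,10)
i=7: min(r-i=3, Z[1]=1)=1; Z[7]=1
i=8: min(r-i=2, Z[2]=0)=0; Z[8]=0
i=9: min(r-i=1, Z[3]=0)=0; Z[9]=0
i=10: outside box; Z[10]=0
i=11: outside box; Z[11]=0
i=12: outside box; Z[12]=2 extend→box=[12,14)
i=13: min(r-i=1, Z[1]=1)=1; Z[13]=3 extend→box=[13,16)
i=14: min(r-i=2, Z[1]=1)=1; Z[14]=1
i=15: min(r-i=1, Z[2]=0)=0; Z[15]=0
i=16: outside box; Z[16]=1 extend→box=[16,17)
i=17: outside box; Z[17]=0
i=18: outside box; Z[18]=0
i=19: outside box; Z[19]=0
i=20: outside box; Z[20]=0

[21, 1, 0, 0, 0, 0, 4, 1, 0, 0, 0, 0, 2, 3, 1, 0, 1, 0, 0, 0, 0]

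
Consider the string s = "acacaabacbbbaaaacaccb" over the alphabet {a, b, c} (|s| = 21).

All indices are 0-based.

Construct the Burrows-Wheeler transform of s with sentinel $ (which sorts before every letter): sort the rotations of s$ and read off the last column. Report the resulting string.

rank  rotation                last
    0  $acacaabacbbbaaaacaccb  b
    1  aaaacaccb$acacaabacbbb  b
    2  aaacaccb$acacaabacbbba  a
    3  aabacbbbaaaacaccb$acac  c
    4  aacaccb$acacaabacbbbaa  a
    5  abacbbbaaaacaccb$acaca  a
    6  acaabacbbbaaaacaccb$ac  c
    7  acacaabacbbbaaaacaccb$  $
    8  acaccb$acacaabacbbbaaa  a
    9  acbbbaaaacaccb$acacaab  b
   10  accb$acacaabacbbbaaaac  c
   11  b$acacaabacbbbaaaacacc  c
   12  baaaacaccb$acacaabacbb  b
   13  bacbbbaaaacaccb$acacaa  a
   14  bbaaaacaccb$acacaabacb  b
   15  bbbaaaacaccb$acacaabac  c
   16  caabacbbbaaaacaccb$aca  a
   17  cacaabacbbbaaaacaccb$a  a
   18  caccb$acacaabacbbbaaaa  a
   19  cb$acacaabacbbbaaaacac  c
   20  cbbbaaaacaccb$acacaaba  a
   21  ccb$acacaabacbbbaaaaca  a

bbacaac$abccbabcaaacaa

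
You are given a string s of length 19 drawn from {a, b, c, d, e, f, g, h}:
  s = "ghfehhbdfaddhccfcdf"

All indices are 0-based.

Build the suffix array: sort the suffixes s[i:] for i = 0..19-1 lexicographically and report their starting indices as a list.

sorted suffixes:
  #0 SA[0]=9  'addhccfcdf'
  #1 SA[1]=6  'bdfaddhccfcdf'
  #2 SA[2]=13  'ccfcdf'
  #3 SA[3]=16  'cdf'
  #4 SA[4]=14  'cfcdf'
  #5 SA[5]=10  'ddhccfcdf'
  #6 SA[6]=17  'df'
  #7 SA[7]=7  'dfaddhccfcdf'
  #8 SA[8]=11  'dhccfcdf'
  #9 SA[9]=3  'ehhbdfaddhccfcdf'
  #10 SA[10]=18  'f'
  #11 SA[11]=8  'faddhccfcdf'
  #12 SA[12]=15  'fcdf'
  #13 SA[13]=2  'fehhbdfaddhccfcdf'
  #14 SA[14]=0  'ghfehhbdfaddhccfcdf'
  #15 SA[15]=5  'hbdfaddhccfcdf'
  #16 SA[16]=12  'hccfcdf'
  #17 SA[17]=1  'hfehhbdfaddhccfcdf'
  #18 SA[18]=4  'hhbdfaddhccfcdf'

[9, 6, 13, 16, 14, 10, 17, 7, 11, 3, 18, 8, 15, 2, 0, 5, 12, 1, 4]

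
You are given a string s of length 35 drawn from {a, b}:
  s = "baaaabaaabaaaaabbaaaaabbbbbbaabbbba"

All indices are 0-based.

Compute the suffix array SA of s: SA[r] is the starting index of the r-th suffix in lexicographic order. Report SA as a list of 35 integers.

rank | idx | suffix
   0 |  34 | a
   1 |  10 | aaaaabbaaaaabbbbbbaabbbba
   2 |  17 | aaaaabbbbbbaabbbba
   3 |   1 | aaaabaaabaaaaabbaaaaabbbbbbaabbbba
   4 |  11 | aaaabbaaaaabbbbbbaabbbba
   5 |  18 | aaaabbbbbbaabbbba
   6 |   6 | aaabaaaaabbaaaaabbbbbbaabbbba
   7 |   2 | aaabaaabaaaaabbaaaaabbbbbbaabbbba
   8 |  12 | aaabbaaaaabbbbbbaabbbba
   9 |  19 | aaabbbbbbaabbbba
  10 |   7 | aabaaaaabbaaaaabbbbbbaabbbba
  11 |   3 | aabaaabaaaaabbaaaaabbbbbbaabbbba
  12 |  13 | aabbaaaaabbbbbbaabbbba
  13 |  28 | aabbbba
  14 |  20 | aabbbbbbaabbbba
  15 |   8 | abaaaaabbaaaaabbbbbbaabbbba
  16 |   4 | abaaabaaaaabbaaaaabbbbbbaabbbba
  17 |  14 | abbaaaaabbbbbbaabbbba
  18 |  29 | abbbba
  19 |  21 | abbbbbbaabbbba
  20 |  33 | ba
  21 |   9 | baaaaabbaaaaabbbbbbaabbbba
  22 |  16 | baaaaabbbbbbaabbbba
  23 |   0 | baaaabaaabaaaaabbaaaaabbbbbbaabbbba
  24 |   5 | baaabaaaaabbaaaaabbbbbbaabbbba
  25 |  27 | baabbbba
  26 |  32 | bba
  27 |  15 | bbaaaaabbbbbbaabbbba
  28 |  26 | bbaabbbba
  29 |  31 | bbba
  30 |  25 | bbbaabbbba
  31 |  30 | bbbba
  32 |  24 | bbbbaabbbba
  33 |  23 | bbbbbaabbbba
  34 |  22 | bbbbbbaabbbba

[34, 10, 17, 1, 11, 18, 6, 2, 12, 19, 7, 3, 13, 28, 20, 8, 4, 14, 29, 21, 33, 9, 16, 0, 5, 27, 32, 15, 26, 31, 25, 30, 24, 23, 22]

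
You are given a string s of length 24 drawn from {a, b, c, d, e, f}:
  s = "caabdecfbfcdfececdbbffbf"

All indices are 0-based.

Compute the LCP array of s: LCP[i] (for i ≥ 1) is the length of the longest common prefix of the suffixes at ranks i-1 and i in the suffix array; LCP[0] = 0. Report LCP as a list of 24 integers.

[0, 1, 0, 1, 1, 2, 2, 0, 1, 2, 1, 1, 0, 1, 1, 0, 2, 2, 0, 1, 3, 1, 1, 1]

rank→(start, suffix):
  0 → (1, 'aabdecfbfcdfececdbbffbf')
  1 → (2, 'abdecfbfcdfececdbbffbf')
  2 → (18, 'bbffbf')
  3 → (3, 'bdecfbfcdfececdbbffbf')
  4 → (22, 'bf')
  5 → (8, 'bfcdfececdbbffbf')
  6 → (19, 'bffbf')
  7 → (0, 'caabdecfbfcdfececdbbffbf')
  8 → (16, 'cdbbffbf')
  9 → (10, 'cdfececdbbffbf')
  10 → (14, 'cecdbbffbf')
  11 → (6, 'cfbfcdfececdbbffbf')
  12 → (17, 'dbbffbf')
  13 → (4, 'decfbfcdfececdbbffbf')
  14 → (11, 'dfececdbbffbf')
  15 → (15, 'ecdbbffbf')
  16 → (13, 'ececdbbffbf')
  17 → (5, 'ecfbfcdfececdbbffbf')
  18 → (23, 'f')
  19 → (21, 'fbf')
  20 → (7, 'fbfcdfececdbbffbf')
  21 → (9, 'fcdfececdbbffbf')
  22 → (12, 'fececdbbffbf')
  23 → (20, 'ffbf')

SA = [1, 2, 18, 3, 22, 8, 19, 0, 16, 10, 14, 6, 17, 4, 11, 15, 13, 5, 23, 21, 7, 9, 12, 20]
i: (SA[i-1],SA[i]) lcp shared
  1: (1,2) 1 'a'
  2: (2,18) 0 ''
  3: (18,3) 1 'b'
  4: (3,22) 1 'b'
  5: (22,8) 2 'bf'
  6: (8,19) 2 'bf'
  7: (19,0) 0 ''
  8: (0,16) 1 'c'
  9: (16,10) 2 'cd'
  10: (10,14) 1 'c'
  11: (14,6) 1 'c'
  12: (6,17) 0 ''
  13: (17,4) 1 'd'
  14: (4,11) 1 'd'
  15: (11,15) 0 ''
  16: (15,13) 2 'ec'
  17: (13,5) 2 'ec'
  18: (5,23) 0 ''
  19: (23,21) 1 'f'
  20: (21,7) 3 'fbf'
  21: (7,9) 1 'f'
  22: (9,12) 1 'f'
  23: (12,20) 1 'f'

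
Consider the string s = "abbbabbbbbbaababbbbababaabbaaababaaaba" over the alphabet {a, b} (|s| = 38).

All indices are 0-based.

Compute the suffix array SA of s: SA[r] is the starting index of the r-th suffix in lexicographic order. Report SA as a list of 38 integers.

[37, 33, 27, 34, 28, 11, 23, 35, 31, 21, 29, 19, 12, 24, 0, 14, 4, 36, 32, 26, 10, 22, 30, 20, 18, 13, 3, 25, 9, 17, 2, 8, 16, 1, 7, 15, 6, 5]

rank | idx | suffix
   0 |  37 | a
   1 |  33 | aaaba
   2 |  27 | aaababaaaba
   3 |  34 | aaba
   4 |  28 | aababaaaba
   5 |  11 | aababbbbababaabbaaababaaaba
   6 |  23 | aabbaaababaaaba
   7 |  35 | aba
   8 |  31 | abaaaba
   9 |  21 | abaabbaaababaaaba
  10 |  29 | ababaaaba
  11 |  19 | ababaabbaaababaaaba
  12 |  12 | ababbbbababaabbaaababaaaba
  13 |  24 | abbaaababaaaba
  14 |   0 | abbbabbbbbbaababbbbababaabbaaababaaaba
  15 |  14 | abbbbababaabbaaababaaaba
  16 |   4 | abbbbbbaababbbbababaabbaaababaaaba
  17 |  36 | ba
  18 |  32 | baaaba
  19 |  26 | baaababaaaba
  20 |  10 | baababbbbababaabbaaababaaaba
  21 |  22 | baabbaaababaaaba
  22 |  30 | babaaaba
  23 |  20 | babaabbaaababaaaba
  24 |  18 | bababaabbaaababaaaba
  25 |  13 | babbbbababaabbaaababaaaba
  26 |   3 | babbbbbbaababbbbababaabbaaababaaaba
  27 |  25 | bbaaababaaaba
  28 |   9 | bbaababbbbababaabbaaababaaaba
  29 |  17 | bbababaabbaaababaaaba
  30 |   2 | bbabbbbbbaababbbbababaabbaaababaaaba
  31 |   8 | bbbaababbbbababaabbaaababaaaba
  32 |  16 | bbbababaabbaaababaaaba
  33 |   1 | bbbabbbbbbaababbbbababaabbaaababaaaba
  34 |   7 | bbbbaababbbbababaabbaaababaaaba
  35 |  15 | bbbbababaabbaaababaaaba
  36 |   6 | bbbbbaababbbbababaabbaaababaaaba
  37 |   5 | bbbbbbaababbbbababaabbaaababaaaba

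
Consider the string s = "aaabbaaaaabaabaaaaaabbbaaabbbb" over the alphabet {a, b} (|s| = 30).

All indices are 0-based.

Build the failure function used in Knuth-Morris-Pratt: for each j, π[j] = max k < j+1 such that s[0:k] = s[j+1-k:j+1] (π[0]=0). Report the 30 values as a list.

[0, 1, 2, 0, 0, 1, 2, 3, 3, 3, 4, 1, 2, 0, 1, 2, 3, 3, 3, 3, 4, 5, 0, 1, 2, 3, 4, 5, 0, 0]

π[0] = 0
j=1 s[j]='a': π[1]=1 (border 'a')
j=2 s[j]='a': π[2]=2 (border 'aa')
j=3 s[j]='b': k: 2→1→0; π[3]=0 (border '')
j=4 s[j]='b': π[4]=0 (border '')
j=5 s[j]='a': π[5]=1 (border 'a')
j=6 s[j]='a': π[6]=2 (border 'aa')
j=7 s[j]='a': π[7]=3 (border 'aaa')
j=8 s[j]='a': k: 3→2; π[8]=3 (border 'aaa')
j=9 s[j]='a': k: 3→2; π[9]=3 (border 'aaa')
j=10 s[j]='b': π[10]=4 (border 'aaab')
j=11 s[j]='a': k: 4→0; π[11]=1 (border 'a')
j=12 s[j]='a': π[12]=2 (border 'aa')
j=13 s[j]='b': k: 2→1→0; π[13]=0 (border '')
j=14 s[j]='a': π[14]=1 (border 'a')
j=15 s[j]='a': π[15]=2 (border 'aa')
j=16 s[j]='a': π[16]=3 (border 'aaa')
j=17 s[j]='a': k: 3→2; π[17]=3 (border 'aaa')
j=18 s[j]='a': k: 3→2; π[18]=3 (border 'aaa')
j=19 s[j]='a': k: 3→2; π[19]=3 (border 'aaa')
j=20 s[j]='b': π[20]=4 (border 'aaab')
j=21 s[j]='b': π[21]=5 (border 'aaabb')
j=22 s[j]='b': k: 5→0; π[22]=0 (border '')
j=23 s[j]='a': π[23]=1 (border 'a')
j=24 s[j]='a': π[24]=2 (border 'aa')
j=25 s[j]='a': π[25]=3 (border 'aaa')
j=26 s[j]='b': π[26]=4 (border 'aaab')
j=27 s[j]='b': π[27]=5 (border 'aaabb')
j=28 s[j]='b': k: 5→0; π[28]=0 (border '')
j=29 s[j]='b': π[29]=0 (border '')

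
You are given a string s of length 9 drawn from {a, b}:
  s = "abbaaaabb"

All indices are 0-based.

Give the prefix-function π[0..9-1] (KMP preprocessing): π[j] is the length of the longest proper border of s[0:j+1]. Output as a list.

[0, 0, 0, 1, 1, 1, 1, 2, 3]

π[0] = 0
j=1 s[j]='b': π[1]=0 (border '')
j=2 s[j]='b': π[2]=0 (border '')
j=3 s[j]='a': π[3]=1 (border 'a')
j=4 s[j]='a': k: 1→0; π[4]=1 (border 'a')
j=5 s[j]='a': k: 1→0; π[5]=1 (border 'a')
j=6 s[j]='a': k: 1→0; π[6]=1 (border 'a')
j=7 s[j]='b': π[7]=2 (border 'ab')
j=8 s[j]='b': π[8]=3 (border 'abb')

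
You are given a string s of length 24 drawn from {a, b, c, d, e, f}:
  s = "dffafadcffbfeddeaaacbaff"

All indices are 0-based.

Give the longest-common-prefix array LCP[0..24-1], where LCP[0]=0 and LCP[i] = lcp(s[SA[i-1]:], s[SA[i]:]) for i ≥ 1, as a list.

rank | idx | suffix
   0 |  16 | aaacbaff
   1 |  17 | aacbaff
   2 |  18 | acbaff
   3 |   5 | adcffbfeddeaaacbaff
   4 |   3 | afadcffbfeddeaaacbaff
   5 |  21 | aff
   6 |  20 | baff
   7 |  10 | bfeddeaaacbaff
   8 |  19 | cbaff
   9 |   7 | cffbfeddeaaacbaff
  10 |   6 | dcffbfeddeaaacbaff
  11 |  13 | ddeaaacbaff
  12 |  14 | deaaacbaff
  13 |   0 | dffafadcffbfeddeaaacbaff
  14 |  15 | eaaacbaff
  15 |  12 | eddeaaacbaff
  16 |  23 | f
  17 |   4 | fadcffbfeddeaaacbaff
  18 |   2 | fafadcffbfeddeaaacbaff
  19 |   9 | fbfeddeaaacbaff
  20 |  11 | feddeaaacbaff
  21 |  22 | ff
  22 |   1 | ffafadcffbfeddeaaacbaff
  23 |   8 | ffbfeddeaaacbaff

SA = [16, 17, 18, 5, 3, 21, 20, 10, 19, 7, 6, 13, 14, 0, 15, 12, 23, 4, 2, 9, 11, 22, 1, 8]
rank  pair      lcp
   1  s[16:],s[17:]  2  'aa'
   2  s[17:],s[18:]  1  'a'
   3  s[18:],s[5:]  1  'a'
   4  s[5:],s[3:]  1  'a'
   5  s[3:],s[21:]  2  'af'
   6  s[21:],s[20:]  0  ''
   7  s[20:],s[10:]  1  'b'
   8  s[10:],s[19:]  0  ''
   9  s[19:],s[7:]  1  'c'
  10  s[7:],s[6:]  0  ''
  11  s[6:],s[13:]  1  'd'
  12  s[13:],s[14:]  1  'd'
  13  s[14:],s[0:]  1  'd'
  14  s[0:],s[15:]  0  ''
  15  s[15:],s[12:]  1  'e'
  16  s[12:],s[23:]  0  ''
  17  s[23:],s[4:]  1  'f'
  18  s[4:],s[2:]  2  'fa'
  19  s[2:],s[9:]  1  'f'
  20  s[9:],s[11:]  1  'f'
  21  s[11:],s[22:]  1  'f'
  22  s[22:],s[1:]  2  'ff'
  23  s[1:],s[8:]  2  'ff'

[0, 2, 1, 1, 1, 2, 0, 1, 0, 1, 0, 1, 1, 1, 0, 1, 0, 1, 2, 1, 1, 1, 2, 2]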